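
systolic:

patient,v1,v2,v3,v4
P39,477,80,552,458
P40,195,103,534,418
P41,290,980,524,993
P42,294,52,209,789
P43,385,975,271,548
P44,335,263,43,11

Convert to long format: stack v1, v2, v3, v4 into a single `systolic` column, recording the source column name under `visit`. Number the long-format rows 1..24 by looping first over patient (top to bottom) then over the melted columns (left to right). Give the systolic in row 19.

271

24 rows total (6 × 4). Row 19: index ⌊(19-1)/4⌋ = 4 into patient → P43; (19-1) mod 4 = 2 into the melted columns → v3.
So row 19 is (P43, v3, 271); systolic = 271.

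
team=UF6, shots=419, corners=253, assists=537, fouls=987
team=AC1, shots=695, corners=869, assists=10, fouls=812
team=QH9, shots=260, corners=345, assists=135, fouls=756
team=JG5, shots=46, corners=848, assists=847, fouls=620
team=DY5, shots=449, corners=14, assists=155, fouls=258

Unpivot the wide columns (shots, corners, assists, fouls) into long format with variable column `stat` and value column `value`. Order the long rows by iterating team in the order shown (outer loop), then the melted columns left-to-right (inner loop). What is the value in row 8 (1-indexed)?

812

20 rows total (5 × 4). Row 8: index ⌊(8-1)/4⌋ = 1 into team → AC1; (8-1) mod 4 = 3 into the melted columns → fouls.
So row 8 is (AC1, fouls, 812); value = 812.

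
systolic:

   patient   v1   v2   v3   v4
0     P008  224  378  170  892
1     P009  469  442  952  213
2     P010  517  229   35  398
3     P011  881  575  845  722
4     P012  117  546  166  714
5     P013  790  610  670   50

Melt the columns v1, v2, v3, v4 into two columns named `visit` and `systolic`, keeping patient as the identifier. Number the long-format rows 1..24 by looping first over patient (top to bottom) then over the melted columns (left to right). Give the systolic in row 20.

714

24 rows total (6 × 4). Row 20: index ⌊(20-1)/4⌋ = 4 into patient → P012; (20-1) mod 4 = 3 into the melted columns → v4.
So row 20 is (P012, v4, 714); systolic = 714.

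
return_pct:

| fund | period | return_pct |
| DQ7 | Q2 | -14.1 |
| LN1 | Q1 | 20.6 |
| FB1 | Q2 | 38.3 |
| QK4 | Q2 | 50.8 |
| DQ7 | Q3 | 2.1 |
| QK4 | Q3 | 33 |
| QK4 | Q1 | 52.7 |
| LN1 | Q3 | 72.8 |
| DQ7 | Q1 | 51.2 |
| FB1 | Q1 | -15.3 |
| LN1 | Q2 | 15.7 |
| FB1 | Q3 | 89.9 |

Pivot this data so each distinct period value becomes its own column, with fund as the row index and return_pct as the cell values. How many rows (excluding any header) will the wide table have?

4 distinct fund values → 4 rows.

4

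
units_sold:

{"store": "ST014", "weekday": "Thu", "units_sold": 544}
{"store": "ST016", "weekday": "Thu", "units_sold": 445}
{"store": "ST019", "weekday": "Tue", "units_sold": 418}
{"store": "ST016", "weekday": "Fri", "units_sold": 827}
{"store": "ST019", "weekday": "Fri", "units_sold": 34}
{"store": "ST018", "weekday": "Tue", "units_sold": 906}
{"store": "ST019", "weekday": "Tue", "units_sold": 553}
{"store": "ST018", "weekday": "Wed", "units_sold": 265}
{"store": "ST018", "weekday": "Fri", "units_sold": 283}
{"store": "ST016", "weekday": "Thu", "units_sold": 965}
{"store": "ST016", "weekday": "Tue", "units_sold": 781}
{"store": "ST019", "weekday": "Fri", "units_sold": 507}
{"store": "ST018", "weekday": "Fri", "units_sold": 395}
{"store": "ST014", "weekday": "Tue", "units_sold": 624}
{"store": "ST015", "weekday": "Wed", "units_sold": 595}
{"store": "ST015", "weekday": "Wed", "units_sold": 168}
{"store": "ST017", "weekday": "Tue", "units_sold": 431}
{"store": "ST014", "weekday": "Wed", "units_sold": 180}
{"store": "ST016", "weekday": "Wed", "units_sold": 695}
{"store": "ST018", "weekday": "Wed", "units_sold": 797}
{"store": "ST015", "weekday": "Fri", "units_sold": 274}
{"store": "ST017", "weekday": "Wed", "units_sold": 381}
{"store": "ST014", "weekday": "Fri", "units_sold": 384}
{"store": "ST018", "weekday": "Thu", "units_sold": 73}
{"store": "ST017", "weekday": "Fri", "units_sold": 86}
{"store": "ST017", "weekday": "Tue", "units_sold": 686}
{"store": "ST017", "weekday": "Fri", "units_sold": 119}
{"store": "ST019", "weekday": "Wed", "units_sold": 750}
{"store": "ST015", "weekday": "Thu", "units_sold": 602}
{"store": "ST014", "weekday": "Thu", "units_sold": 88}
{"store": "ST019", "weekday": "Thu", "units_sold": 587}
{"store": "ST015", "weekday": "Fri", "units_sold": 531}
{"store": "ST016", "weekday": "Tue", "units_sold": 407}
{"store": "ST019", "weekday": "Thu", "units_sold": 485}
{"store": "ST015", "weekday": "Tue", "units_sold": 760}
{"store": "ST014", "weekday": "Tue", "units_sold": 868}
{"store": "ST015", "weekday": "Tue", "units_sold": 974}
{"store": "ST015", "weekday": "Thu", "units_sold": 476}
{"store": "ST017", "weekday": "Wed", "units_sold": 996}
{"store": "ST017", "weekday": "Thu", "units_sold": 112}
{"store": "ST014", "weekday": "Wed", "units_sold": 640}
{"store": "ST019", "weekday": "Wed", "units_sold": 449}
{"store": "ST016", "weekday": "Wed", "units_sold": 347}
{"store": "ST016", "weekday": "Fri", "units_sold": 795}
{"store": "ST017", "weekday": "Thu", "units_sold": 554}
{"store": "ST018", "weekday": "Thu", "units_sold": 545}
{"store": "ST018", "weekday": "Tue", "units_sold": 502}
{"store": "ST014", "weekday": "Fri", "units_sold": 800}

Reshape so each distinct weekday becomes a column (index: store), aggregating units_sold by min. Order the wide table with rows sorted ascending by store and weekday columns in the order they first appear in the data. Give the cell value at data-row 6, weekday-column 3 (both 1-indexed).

34

With rows sorted ascending by store, row 6 is store=ST019. weekday columns in first-appearance order: Thu, Tue, Fri, Wed; column 3 is Fri.
Long rows with store=ST019, weekday=Fri: min(34, 507) = 34.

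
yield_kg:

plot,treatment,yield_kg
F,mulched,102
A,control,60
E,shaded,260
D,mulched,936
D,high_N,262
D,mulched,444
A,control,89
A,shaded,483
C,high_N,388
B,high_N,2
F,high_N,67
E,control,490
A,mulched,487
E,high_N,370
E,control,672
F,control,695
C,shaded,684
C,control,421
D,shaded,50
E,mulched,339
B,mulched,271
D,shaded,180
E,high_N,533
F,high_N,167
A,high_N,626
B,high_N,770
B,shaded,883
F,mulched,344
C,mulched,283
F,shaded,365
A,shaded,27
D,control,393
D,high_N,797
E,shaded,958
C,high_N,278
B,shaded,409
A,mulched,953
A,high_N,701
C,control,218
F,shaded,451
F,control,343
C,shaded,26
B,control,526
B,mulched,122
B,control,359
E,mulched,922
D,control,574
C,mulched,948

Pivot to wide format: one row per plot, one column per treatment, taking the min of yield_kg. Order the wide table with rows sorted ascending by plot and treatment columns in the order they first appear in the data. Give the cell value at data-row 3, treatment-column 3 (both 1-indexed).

26

With rows sorted ascending by plot, row 3 is plot=C. treatment columns in first-appearance order: mulched, control, shaded, high_N; column 3 is shaded.
Long rows with plot=C, treatment=shaded: min(684, 26) = 26.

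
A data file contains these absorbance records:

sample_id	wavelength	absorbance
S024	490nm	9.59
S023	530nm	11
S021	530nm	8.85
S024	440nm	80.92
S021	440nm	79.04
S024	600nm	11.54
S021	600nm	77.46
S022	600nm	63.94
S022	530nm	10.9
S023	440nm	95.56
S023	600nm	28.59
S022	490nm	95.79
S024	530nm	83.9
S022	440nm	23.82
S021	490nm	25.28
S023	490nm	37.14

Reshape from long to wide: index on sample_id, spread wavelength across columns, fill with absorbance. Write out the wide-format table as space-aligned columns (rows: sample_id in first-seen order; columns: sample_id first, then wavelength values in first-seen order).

Columns: sample_id plus the 4 distinct wavelength values (490nm, 530nm, 440nm, 600nm).
For example, row S024 column 490nm takes absorbance=9.59 from the long row (S024, 490nm).

sample_id  490nm  530nm  440nm  600nm
S024       9.59   83.9   80.92  11.54
S023       37.14  11     95.56  28.59
S021       25.28  8.85   79.04  77.46
S022       95.79  10.9   23.82  63.94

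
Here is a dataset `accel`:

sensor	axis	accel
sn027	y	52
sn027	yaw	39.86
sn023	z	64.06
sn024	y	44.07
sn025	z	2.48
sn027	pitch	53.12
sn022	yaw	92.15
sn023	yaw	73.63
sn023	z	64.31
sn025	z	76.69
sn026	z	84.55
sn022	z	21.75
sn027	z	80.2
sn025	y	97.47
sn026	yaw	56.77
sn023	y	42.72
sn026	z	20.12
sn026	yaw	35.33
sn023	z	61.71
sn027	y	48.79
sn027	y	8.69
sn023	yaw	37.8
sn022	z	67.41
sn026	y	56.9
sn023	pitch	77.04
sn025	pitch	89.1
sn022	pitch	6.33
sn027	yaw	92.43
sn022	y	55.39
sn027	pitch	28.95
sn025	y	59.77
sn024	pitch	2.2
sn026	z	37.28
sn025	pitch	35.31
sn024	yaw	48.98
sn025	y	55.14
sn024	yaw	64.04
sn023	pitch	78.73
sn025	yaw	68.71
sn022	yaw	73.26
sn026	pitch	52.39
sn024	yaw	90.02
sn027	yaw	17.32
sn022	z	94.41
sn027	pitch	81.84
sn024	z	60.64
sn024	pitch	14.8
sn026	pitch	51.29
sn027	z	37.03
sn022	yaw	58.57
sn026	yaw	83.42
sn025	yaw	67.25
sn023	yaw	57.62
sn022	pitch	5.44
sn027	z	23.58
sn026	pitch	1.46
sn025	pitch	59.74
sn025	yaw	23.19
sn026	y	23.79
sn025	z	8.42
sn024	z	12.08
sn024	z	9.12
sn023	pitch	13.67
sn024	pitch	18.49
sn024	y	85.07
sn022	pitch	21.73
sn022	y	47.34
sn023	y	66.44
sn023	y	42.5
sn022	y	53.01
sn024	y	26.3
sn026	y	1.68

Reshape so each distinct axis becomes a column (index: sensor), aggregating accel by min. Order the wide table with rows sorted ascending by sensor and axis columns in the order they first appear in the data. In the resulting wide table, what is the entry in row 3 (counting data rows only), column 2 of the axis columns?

48.98

With rows sorted ascending by sensor, row 3 is sensor=sn024. axis columns in first-appearance order: y, yaw, z, pitch; column 2 is yaw.
Long rows with sensor=sn024, axis=yaw: min(48.98, 64.04, 90.02) = 48.98.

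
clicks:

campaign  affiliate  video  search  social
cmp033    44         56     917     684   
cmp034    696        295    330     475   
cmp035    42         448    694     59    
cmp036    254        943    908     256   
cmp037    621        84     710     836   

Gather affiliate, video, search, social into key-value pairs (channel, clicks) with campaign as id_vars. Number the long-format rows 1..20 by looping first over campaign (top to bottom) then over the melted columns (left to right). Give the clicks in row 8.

475

20 rows total (5 × 4). Row 8: index ⌊(8-1)/4⌋ = 1 into campaign → cmp034; (8-1) mod 4 = 3 into the melted columns → social.
So row 8 is (cmp034, social, 475); clicks = 475.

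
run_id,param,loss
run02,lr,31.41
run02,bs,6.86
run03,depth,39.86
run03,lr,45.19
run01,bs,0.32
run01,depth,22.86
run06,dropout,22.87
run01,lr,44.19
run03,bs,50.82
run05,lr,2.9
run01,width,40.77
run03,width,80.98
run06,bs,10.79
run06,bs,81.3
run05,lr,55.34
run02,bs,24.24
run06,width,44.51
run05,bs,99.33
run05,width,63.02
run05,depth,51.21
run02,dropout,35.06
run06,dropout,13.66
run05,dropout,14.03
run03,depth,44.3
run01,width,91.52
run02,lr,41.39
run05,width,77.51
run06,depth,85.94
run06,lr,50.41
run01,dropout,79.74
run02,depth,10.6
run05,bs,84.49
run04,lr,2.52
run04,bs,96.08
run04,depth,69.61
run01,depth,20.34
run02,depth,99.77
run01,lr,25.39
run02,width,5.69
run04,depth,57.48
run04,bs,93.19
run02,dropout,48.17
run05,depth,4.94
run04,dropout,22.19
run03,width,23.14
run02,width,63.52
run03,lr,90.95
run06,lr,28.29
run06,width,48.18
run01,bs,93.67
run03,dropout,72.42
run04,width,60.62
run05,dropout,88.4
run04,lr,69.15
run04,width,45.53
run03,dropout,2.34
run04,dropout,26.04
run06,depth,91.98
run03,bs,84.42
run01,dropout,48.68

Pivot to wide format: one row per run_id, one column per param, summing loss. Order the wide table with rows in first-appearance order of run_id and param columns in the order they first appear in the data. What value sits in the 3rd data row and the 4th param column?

With rows in first-appearance order of run_id, row 3 is run_id=run01. param columns in first-appearance order: lr, bs, depth, dropout, width; column 4 is dropout.
Long rows with run_id=run01, param=dropout: 79.74 + 48.68 = 128.42.

128.42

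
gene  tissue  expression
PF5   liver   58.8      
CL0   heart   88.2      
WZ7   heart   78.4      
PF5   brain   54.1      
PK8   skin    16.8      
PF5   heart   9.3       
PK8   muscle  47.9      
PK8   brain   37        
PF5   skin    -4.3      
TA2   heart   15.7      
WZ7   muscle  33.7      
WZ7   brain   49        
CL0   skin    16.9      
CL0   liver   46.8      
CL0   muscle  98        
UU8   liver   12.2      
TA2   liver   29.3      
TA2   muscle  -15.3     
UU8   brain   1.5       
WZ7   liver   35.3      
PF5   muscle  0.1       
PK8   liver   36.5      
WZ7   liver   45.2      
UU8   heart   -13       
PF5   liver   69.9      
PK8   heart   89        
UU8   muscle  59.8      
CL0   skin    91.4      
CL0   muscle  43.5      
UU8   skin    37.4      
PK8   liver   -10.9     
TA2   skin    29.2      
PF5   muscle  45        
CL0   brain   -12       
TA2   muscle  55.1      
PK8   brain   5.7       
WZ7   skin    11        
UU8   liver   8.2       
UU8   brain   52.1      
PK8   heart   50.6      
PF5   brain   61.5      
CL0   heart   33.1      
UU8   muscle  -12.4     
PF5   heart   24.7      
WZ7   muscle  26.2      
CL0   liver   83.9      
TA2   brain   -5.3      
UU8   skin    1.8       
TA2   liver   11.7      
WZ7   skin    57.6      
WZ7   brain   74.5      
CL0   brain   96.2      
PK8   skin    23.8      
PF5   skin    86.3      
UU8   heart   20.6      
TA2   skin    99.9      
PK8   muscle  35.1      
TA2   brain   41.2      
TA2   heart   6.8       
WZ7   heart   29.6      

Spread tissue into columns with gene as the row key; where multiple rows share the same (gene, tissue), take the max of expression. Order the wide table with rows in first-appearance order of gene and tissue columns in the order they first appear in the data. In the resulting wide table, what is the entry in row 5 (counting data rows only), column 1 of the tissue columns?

29.3

With rows in first-appearance order of gene, row 5 is gene=TA2. tissue columns in first-appearance order: liver, heart, brain, skin, muscle; column 1 is liver.
Long rows with gene=TA2, tissue=liver: max(29.3, 11.7) = 29.3.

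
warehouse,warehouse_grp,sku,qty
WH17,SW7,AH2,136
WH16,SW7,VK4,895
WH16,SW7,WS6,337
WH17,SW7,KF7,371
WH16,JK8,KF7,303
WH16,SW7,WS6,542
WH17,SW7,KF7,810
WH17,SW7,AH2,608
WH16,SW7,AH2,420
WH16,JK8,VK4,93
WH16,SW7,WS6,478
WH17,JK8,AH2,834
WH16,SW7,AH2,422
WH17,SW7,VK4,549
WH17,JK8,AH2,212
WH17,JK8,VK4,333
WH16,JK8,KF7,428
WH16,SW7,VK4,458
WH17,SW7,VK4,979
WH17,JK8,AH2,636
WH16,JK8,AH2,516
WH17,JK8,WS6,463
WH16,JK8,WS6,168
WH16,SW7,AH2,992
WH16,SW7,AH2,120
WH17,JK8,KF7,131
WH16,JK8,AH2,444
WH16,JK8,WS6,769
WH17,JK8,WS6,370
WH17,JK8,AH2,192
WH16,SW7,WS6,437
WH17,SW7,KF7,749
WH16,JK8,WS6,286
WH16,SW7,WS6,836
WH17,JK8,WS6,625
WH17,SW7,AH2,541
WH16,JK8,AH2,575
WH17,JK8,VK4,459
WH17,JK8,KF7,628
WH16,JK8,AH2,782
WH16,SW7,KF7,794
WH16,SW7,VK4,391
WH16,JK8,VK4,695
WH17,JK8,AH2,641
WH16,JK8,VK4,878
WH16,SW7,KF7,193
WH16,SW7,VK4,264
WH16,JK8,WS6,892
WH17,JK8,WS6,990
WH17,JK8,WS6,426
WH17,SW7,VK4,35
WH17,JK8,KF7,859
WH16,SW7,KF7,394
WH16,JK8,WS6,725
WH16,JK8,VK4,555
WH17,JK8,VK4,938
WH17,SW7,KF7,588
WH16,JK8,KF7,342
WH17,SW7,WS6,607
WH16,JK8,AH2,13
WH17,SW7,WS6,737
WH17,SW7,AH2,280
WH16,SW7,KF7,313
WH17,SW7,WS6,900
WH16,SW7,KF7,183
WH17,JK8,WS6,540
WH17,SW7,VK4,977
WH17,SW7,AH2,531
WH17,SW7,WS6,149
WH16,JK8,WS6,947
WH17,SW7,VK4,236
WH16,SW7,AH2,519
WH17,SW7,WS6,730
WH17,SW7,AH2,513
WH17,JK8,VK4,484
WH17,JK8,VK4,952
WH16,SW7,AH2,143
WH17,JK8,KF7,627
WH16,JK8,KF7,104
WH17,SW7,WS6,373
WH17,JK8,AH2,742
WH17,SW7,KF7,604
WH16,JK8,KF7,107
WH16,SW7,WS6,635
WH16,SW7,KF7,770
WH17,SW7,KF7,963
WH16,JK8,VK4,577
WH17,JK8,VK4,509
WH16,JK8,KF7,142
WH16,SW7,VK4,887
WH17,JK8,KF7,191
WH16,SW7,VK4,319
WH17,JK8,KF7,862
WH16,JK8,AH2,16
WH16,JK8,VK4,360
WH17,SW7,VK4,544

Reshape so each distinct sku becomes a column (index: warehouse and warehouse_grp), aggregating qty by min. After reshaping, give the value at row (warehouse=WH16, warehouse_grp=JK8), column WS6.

168

Rows with warehouse=WH16, warehouse_grp=JK8 and sku=WS6: qty values are 168, 769, 286, 892, 725, 947.
min(168, 769, 286, 892, 725, 947) = 168.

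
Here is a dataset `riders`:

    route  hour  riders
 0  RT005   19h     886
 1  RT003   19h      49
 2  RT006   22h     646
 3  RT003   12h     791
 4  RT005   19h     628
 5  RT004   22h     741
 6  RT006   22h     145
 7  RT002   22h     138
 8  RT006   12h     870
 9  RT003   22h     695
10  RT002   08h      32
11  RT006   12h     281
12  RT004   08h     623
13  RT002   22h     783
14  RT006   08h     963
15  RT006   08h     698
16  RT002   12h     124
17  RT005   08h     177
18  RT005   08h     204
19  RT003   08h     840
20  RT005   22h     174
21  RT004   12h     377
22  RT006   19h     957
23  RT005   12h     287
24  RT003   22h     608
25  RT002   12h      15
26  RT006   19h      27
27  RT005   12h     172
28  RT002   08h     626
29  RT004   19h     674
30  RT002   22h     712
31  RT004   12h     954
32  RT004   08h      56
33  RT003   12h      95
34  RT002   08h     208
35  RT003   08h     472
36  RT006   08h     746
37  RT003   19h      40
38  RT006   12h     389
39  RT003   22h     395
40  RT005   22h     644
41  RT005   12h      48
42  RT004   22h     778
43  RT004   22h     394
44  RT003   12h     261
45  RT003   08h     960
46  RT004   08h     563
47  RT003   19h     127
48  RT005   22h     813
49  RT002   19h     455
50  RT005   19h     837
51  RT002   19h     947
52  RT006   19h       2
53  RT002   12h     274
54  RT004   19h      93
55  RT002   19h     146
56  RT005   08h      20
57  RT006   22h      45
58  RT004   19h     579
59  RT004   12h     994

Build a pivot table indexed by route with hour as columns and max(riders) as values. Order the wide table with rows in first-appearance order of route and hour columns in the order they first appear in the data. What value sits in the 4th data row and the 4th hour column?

623

With rows in first-appearance order of route, row 4 is route=RT004. hour columns in first-appearance order: 19h, 22h, 12h, 08h; column 4 is 08h.
Long rows with route=RT004, hour=08h: max(623, 56, 563) = 623.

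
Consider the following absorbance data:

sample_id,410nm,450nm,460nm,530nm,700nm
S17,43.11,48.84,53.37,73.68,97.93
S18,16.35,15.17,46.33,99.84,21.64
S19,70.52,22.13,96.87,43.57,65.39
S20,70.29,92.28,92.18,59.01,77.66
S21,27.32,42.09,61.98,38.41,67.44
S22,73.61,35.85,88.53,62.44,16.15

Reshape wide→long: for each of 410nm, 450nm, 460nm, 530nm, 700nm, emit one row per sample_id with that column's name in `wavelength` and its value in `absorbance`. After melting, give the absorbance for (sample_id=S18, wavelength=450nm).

Unpivoting turns each (sample_id, wide-column) pair into one long row.
The wide cell at row S18, column 450nm holds 15.17, so the long row (S18, 450nm) has absorbance=15.17.

15.17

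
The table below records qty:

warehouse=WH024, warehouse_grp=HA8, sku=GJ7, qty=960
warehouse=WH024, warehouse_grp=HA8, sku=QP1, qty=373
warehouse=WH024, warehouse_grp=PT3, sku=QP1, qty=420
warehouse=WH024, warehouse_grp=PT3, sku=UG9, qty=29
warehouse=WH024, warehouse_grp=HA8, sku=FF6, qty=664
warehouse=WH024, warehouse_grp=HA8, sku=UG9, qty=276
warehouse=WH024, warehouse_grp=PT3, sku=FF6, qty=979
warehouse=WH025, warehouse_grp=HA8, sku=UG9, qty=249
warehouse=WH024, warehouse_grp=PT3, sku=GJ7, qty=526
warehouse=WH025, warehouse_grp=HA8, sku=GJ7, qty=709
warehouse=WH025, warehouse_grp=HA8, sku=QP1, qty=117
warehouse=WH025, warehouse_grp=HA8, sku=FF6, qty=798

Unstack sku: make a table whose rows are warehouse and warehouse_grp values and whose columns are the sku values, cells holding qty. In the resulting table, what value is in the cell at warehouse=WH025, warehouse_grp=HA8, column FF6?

Wide layout: rows indexed by warehouse and warehouse_grp, columns are the 4 distinct sku values (GJ7, QP1, UG9, FF6).
Cell (warehouse=WH025, warehouse_grp=HA8, sku=FF6) draws from the long row where warehouse=WH025, warehouse_grp=HA8 and sku=FF6, which has qty=798.

798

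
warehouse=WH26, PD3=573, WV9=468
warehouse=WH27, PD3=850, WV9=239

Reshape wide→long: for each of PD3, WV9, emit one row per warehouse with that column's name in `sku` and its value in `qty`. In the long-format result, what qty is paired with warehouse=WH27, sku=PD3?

Unpivoting turns each (warehouse, wide-column) pair into one long row.
The wide cell at row WH27, column PD3 holds 850, so the long row (WH27, PD3) has qty=850.

850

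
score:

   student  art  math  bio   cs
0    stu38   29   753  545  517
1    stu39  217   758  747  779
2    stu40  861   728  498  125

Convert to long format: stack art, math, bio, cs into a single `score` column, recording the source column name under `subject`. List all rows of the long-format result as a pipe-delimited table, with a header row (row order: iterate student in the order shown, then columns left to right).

Each (student, column) pair becomes one row: 3 × 4 = 12 rows.
For example, (stu38, art) → score=29.

| student | subject | score |
| stu38 | art | 29 |
| stu38 | math | 753 |
| stu38 | bio | 545 |
| stu38 | cs | 517 |
| stu39 | art | 217 |
| stu39 | math | 758 |
| stu39 | bio | 747 |
| stu39 | cs | 779 |
| stu40 | art | 861 |
| stu40 | math | 728 |
| stu40 | bio | 498 |
| stu40 | cs | 125 |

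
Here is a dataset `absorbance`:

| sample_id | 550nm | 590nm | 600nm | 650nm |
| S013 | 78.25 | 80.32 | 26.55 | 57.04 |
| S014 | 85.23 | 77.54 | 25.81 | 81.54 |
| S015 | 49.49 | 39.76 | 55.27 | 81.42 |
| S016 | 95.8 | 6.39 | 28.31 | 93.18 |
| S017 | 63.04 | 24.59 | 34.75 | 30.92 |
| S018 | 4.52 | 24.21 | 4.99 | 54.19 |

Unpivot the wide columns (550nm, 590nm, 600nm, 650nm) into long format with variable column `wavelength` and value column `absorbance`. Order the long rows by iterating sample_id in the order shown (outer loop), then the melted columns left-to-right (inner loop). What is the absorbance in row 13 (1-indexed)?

24 rows total (6 × 4). Row 13: index ⌊(13-1)/4⌋ = 3 into sample_id → S016; (13-1) mod 4 = 0 into the melted columns → 550nm.
So row 13 is (S016, 550nm, 95.8); absorbance = 95.8.

95.8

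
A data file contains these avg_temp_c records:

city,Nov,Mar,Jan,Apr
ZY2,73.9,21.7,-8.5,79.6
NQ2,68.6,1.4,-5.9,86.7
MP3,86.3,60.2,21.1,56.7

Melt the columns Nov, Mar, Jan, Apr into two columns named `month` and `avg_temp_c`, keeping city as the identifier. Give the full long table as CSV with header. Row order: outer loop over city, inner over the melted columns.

Each (city, column) pair becomes one row: 3 × 4 = 12 rows.
For example, (ZY2, Nov) → avg_temp_c=73.9.

city,month,avg_temp_c
ZY2,Nov,73.9
ZY2,Mar,21.7
ZY2,Jan,-8.5
ZY2,Apr,79.6
NQ2,Nov,68.6
NQ2,Mar,1.4
NQ2,Jan,-5.9
NQ2,Apr,86.7
MP3,Nov,86.3
MP3,Mar,60.2
MP3,Jan,21.1
MP3,Apr,56.7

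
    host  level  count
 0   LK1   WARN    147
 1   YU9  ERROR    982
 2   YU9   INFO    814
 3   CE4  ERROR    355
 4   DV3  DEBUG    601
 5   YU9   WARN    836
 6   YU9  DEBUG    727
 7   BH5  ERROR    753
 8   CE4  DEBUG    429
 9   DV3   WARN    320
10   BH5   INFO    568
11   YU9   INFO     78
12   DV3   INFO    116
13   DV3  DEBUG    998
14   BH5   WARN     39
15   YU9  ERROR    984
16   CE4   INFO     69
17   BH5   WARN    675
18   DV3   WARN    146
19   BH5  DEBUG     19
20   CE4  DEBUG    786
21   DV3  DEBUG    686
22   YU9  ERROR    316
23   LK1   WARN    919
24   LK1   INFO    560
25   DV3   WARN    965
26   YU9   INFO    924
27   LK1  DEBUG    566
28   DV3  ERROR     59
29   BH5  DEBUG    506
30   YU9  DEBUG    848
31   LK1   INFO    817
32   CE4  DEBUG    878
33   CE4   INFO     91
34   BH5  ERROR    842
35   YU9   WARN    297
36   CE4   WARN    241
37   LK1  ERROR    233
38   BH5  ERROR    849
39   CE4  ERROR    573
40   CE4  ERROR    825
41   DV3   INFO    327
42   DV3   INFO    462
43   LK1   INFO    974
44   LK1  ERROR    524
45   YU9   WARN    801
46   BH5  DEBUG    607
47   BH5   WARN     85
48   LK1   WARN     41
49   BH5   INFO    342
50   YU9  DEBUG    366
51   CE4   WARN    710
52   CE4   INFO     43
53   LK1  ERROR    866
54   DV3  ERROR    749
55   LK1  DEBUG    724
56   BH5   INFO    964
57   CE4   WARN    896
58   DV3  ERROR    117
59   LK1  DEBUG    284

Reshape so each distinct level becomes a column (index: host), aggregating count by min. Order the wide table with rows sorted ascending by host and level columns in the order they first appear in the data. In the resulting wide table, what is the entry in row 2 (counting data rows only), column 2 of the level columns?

With rows sorted ascending by host, row 2 is host=CE4. level columns in first-appearance order: WARN, ERROR, INFO, DEBUG; column 2 is ERROR.
Long rows with host=CE4, level=ERROR: min(355, 573, 825) = 355.

355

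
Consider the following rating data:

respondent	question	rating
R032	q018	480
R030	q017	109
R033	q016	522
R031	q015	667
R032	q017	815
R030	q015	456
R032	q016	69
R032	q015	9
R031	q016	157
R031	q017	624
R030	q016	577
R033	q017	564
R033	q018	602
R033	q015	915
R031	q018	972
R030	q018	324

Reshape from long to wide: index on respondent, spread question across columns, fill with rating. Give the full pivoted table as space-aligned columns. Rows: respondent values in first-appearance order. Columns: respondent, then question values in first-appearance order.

Columns: respondent plus the 4 distinct question values (q018, q017, q016, q015).
For example, row R032 column q018 takes rating=480 from the long row (R032, q018).

respondent  q018  q017  q016  q015
R032        480   815   69    9   
R030        324   109   577   456 
R033        602   564   522   915 
R031        972   624   157   667 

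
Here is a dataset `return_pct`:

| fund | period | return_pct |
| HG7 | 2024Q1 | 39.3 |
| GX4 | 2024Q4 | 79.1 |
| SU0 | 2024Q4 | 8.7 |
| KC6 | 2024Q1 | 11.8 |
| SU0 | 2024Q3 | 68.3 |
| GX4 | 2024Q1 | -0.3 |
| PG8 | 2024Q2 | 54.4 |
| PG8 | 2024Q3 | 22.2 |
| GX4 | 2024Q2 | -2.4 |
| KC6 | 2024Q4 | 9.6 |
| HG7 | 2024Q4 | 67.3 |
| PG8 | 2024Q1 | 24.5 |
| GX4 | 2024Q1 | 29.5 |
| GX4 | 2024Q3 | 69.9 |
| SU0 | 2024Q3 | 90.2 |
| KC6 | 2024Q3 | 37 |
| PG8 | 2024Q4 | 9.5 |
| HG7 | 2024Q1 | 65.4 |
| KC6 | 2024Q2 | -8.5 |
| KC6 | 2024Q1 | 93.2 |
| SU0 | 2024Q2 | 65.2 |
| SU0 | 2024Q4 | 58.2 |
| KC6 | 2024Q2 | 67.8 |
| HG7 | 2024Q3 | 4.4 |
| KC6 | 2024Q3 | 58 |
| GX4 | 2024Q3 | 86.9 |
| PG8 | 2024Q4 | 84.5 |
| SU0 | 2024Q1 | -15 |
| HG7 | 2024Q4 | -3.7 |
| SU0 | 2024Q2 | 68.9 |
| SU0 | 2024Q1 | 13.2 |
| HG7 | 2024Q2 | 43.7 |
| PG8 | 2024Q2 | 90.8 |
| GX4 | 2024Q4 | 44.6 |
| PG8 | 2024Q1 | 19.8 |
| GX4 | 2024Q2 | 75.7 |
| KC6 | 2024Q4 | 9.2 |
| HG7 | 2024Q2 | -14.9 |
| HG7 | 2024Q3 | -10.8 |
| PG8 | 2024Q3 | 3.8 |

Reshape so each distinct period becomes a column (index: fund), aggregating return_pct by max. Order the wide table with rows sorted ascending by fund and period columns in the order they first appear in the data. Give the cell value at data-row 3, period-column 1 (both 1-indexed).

93.2

With rows sorted ascending by fund, row 3 is fund=KC6. period columns in first-appearance order: 2024Q1, 2024Q4, 2024Q3, 2024Q2; column 1 is 2024Q1.
Long rows with fund=KC6, period=2024Q1: max(11.8, 93.2) = 93.2.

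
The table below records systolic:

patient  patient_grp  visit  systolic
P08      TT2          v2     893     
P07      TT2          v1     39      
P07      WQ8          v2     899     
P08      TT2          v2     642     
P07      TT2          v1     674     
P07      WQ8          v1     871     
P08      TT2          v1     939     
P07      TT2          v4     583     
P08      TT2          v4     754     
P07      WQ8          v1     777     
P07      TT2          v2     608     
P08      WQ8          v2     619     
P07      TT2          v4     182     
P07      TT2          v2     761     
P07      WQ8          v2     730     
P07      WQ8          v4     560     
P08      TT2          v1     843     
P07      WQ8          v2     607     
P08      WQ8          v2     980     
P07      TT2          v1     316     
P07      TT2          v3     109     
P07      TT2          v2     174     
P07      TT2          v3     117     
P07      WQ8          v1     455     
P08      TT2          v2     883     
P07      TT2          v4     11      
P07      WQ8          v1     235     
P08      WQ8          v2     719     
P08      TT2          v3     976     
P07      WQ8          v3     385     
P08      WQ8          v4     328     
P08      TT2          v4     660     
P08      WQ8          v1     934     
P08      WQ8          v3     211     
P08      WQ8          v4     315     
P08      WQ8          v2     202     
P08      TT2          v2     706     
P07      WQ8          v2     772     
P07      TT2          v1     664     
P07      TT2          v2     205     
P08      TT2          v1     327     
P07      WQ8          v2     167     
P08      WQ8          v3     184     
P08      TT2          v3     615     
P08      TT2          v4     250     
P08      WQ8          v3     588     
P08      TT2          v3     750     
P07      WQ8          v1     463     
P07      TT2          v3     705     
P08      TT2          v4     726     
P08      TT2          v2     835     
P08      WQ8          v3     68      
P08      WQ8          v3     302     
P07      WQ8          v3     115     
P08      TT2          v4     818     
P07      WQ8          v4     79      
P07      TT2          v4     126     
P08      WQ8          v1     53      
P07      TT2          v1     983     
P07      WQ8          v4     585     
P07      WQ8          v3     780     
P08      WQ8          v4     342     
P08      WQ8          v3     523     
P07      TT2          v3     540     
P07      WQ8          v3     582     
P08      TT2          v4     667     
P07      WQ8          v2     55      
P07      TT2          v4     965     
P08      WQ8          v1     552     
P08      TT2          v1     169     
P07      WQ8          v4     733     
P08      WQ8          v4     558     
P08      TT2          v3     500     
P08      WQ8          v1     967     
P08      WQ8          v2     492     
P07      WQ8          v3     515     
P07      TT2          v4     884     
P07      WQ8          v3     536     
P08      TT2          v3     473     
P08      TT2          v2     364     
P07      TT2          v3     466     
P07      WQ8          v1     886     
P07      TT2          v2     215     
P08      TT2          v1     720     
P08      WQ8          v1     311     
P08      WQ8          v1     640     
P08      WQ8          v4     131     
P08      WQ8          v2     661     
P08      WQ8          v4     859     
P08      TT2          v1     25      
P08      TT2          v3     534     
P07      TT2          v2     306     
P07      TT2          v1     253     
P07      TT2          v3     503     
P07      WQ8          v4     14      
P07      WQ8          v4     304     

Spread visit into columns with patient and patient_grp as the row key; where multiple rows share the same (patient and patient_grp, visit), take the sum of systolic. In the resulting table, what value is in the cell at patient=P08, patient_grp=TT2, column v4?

3875

Rows with patient=P08, patient_grp=TT2 and visit=v4: systolic values are 754, 660, 250, 726, 818, 667.
754 + 660 + 250 + 726 + 818 + 667 = 3875.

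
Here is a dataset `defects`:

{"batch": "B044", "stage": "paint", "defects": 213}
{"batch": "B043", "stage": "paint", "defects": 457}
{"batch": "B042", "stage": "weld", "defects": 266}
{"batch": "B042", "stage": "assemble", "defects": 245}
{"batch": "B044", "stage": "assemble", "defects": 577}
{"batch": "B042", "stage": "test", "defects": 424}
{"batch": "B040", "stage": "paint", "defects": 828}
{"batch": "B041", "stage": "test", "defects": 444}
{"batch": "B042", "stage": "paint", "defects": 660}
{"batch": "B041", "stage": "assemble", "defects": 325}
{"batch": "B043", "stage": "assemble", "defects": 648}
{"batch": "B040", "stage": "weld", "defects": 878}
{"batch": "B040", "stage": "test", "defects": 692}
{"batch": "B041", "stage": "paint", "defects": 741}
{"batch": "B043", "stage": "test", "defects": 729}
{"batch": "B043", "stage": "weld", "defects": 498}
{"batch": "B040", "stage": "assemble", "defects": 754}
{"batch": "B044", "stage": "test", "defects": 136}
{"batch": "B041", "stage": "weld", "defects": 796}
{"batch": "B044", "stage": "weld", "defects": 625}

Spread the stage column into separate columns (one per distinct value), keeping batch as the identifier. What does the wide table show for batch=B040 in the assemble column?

Wide layout: rows indexed by batch, columns are the 4 distinct stage values (paint, weld, assemble, test).
Cell (batch=B040, stage=assemble) draws from the long row where batch=B040 and stage=assemble, which has defects=754.

754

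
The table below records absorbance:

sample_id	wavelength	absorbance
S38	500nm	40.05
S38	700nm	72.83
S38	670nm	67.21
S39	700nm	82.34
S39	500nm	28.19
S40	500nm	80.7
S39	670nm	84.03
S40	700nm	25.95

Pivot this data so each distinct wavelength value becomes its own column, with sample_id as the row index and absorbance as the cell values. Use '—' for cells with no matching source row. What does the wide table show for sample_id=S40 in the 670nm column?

—

No long-format row has sample_id=S40 and wavelength=670nm, so the cell is —.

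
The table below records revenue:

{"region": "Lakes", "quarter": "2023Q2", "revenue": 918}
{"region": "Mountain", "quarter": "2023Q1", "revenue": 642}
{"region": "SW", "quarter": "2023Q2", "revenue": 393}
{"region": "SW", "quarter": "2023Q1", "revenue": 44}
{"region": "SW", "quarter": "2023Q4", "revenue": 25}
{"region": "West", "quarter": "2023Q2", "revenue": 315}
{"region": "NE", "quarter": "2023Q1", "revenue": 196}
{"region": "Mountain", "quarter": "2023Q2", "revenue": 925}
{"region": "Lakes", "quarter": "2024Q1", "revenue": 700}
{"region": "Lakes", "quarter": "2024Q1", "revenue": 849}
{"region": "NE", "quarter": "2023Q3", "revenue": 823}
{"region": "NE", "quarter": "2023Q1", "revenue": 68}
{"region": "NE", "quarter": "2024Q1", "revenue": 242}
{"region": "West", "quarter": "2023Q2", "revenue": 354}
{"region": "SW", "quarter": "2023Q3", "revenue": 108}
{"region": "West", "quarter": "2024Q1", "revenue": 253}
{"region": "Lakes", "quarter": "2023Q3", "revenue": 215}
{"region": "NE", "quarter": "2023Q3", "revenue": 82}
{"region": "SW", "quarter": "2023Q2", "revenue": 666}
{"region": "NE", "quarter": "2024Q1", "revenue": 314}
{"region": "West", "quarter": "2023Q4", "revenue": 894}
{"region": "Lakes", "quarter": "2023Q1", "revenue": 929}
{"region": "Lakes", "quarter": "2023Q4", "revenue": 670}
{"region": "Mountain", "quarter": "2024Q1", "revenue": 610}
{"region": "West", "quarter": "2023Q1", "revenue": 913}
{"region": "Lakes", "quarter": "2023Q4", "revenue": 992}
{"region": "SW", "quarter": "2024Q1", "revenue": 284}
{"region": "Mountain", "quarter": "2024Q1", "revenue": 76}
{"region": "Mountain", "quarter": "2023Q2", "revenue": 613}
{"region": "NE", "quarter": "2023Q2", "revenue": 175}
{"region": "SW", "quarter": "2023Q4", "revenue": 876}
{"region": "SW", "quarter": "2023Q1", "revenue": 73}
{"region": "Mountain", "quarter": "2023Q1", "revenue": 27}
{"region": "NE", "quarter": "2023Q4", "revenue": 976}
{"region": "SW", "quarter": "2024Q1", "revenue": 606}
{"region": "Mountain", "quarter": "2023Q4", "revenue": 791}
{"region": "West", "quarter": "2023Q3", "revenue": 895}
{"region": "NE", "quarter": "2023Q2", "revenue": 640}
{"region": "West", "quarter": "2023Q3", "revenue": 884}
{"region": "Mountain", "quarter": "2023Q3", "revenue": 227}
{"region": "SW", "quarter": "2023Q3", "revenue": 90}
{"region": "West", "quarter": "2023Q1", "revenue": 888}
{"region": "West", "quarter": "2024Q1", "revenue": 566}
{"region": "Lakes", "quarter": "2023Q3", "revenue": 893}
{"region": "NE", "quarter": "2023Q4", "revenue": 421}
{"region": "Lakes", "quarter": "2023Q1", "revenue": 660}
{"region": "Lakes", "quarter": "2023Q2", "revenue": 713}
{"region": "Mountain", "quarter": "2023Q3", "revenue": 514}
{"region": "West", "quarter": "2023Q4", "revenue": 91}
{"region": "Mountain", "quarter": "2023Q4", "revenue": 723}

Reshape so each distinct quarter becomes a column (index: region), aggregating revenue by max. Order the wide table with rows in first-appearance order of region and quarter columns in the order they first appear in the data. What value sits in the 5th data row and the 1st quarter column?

With rows in first-appearance order of region, row 5 is region=NE. quarter columns in first-appearance order: 2023Q2, 2023Q1, 2023Q4, 2024Q1, 2023Q3; column 1 is 2023Q2.
Long rows with region=NE, quarter=2023Q2: max(175, 640) = 640.

640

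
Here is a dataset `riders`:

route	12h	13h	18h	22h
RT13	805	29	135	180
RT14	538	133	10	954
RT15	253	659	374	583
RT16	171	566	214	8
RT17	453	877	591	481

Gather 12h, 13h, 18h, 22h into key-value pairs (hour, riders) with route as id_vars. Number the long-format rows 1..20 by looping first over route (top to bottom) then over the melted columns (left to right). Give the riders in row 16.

8

20 rows total (5 × 4). Row 16: index ⌊(16-1)/4⌋ = 3 into route → RT16; (16-1) mod 4 = 3 into the melted columns → 22h.
So row 16 is (RT16, 22h, 8); riders = 8.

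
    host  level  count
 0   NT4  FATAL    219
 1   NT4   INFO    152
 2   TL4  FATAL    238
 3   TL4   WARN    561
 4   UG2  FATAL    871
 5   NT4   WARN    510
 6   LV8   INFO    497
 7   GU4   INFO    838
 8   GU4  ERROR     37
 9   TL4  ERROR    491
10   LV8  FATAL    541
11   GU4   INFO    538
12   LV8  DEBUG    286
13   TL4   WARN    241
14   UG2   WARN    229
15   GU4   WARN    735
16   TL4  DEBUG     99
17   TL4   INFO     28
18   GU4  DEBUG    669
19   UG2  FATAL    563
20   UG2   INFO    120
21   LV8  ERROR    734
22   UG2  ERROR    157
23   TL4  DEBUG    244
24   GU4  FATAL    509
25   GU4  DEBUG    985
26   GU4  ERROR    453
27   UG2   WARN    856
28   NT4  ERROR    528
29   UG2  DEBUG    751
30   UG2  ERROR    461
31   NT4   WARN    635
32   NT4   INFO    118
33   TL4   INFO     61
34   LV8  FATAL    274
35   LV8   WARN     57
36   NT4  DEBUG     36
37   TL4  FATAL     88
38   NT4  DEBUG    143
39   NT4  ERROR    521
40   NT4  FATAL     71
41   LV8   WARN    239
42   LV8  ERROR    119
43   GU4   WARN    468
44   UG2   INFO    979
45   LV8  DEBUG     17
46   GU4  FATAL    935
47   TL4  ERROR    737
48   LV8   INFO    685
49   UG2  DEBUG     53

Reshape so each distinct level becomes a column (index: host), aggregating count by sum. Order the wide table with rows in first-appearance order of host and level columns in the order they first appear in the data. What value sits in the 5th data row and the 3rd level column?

1203

With rows in first-appearance order of host, row 5 is host=GU4. level columns in first-appearance order: FATAL, INFO, WARN, ERROR, DEBUG; column 3 is WARN.
Long rows with host=GU4, level=WARN: 735 + 468 = 1203.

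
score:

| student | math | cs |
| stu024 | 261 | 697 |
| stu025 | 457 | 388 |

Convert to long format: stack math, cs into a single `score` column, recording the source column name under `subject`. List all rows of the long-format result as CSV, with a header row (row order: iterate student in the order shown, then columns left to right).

Each (student, column) pair becomes one row: 2 × 2 = 4 rows.
For example, (stu024, math) → score=261.

student,subject,score
stu024,math,261
stu024,cs,697
stu025,math,457
stu025,cs,388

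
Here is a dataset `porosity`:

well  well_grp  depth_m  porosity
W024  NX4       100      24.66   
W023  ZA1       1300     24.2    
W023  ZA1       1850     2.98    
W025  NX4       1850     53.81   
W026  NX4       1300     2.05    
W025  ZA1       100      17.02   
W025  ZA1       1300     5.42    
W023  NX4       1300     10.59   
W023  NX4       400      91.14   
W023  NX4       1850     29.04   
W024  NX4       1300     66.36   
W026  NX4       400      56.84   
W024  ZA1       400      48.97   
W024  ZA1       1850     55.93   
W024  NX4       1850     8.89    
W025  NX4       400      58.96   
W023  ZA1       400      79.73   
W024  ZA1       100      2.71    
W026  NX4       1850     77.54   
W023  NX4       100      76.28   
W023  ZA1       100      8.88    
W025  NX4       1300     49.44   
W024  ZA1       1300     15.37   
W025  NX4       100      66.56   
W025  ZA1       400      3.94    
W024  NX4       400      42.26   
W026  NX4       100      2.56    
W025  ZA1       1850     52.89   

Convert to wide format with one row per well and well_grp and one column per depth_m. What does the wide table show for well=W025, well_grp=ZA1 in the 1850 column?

52.89

Wide layout: rows indexed by well and well_grp, columns are the 4 distinct depth_m values (100, 1300, 1850, 400).
Cell (well=W025, well_grp=ZA1, depth_m=1850) draws from the long row where well=W025, well_grp=ZA1 and depth_m=1850, which has porosity=52.89.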